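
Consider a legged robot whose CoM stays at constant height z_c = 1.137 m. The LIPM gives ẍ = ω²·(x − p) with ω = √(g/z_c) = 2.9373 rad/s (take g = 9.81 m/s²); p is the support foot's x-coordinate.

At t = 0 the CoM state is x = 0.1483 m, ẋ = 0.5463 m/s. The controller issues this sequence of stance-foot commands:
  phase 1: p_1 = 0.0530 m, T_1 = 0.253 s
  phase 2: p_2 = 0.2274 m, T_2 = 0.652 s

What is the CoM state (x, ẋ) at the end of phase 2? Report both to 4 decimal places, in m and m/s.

x = 1.6267, ẋ = 4.2042

phase 1: p=0.0530, T=0.253, ωT=0.743137, cosh=1.289070, sinh=0.813450; start (x,ẋ)=(0.148300, 0.546300) → end (x,ẋ)=(0.327140, 0.931924)
phase 2: p=0.2274, T=0.652, ωT=1.915120, cosh=3.467537, sinh=3.320213; start (x,ẋ)=(0.327140, 0.931924) → end (x,ẋ)=(1.626663, 4.204189)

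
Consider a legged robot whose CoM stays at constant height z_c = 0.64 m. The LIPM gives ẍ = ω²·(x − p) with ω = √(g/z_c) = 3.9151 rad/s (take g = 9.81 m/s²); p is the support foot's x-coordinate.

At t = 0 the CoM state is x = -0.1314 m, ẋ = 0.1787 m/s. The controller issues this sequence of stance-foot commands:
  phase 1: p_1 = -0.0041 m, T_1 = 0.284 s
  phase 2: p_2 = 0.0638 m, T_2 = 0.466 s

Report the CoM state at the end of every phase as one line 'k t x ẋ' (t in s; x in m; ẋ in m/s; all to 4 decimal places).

1 0.2840 -0.1567 -0.3746
2 0.7500 -0.9262 -3.7971

phase 1: p=-0.0041, T=0.284, ωT=1.111888, cosh=1.684516, sinh=1.355578; start (x,ẋ)=(-0.131400, 0.178700) → end (x,ẋ)=(-0.156665, -0.374587)
phase 2: p=0.0638, T=0.466, ωT=1.824437, cosh=3.180305, sinh=3.018996; start (x,ẋ)=(-0.156665, -0.374587) → end (x,ẋ)=(-0.926196, -3.797126)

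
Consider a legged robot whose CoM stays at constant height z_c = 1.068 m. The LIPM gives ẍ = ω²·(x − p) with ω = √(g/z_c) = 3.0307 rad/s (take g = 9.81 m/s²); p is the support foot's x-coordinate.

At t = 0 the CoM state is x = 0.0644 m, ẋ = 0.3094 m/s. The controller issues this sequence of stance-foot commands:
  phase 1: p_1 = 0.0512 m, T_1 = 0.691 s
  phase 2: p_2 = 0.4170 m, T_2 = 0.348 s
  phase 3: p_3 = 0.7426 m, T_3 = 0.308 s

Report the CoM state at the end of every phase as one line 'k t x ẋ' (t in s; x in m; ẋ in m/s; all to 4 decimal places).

phase 1: p=0.0512, T=0.691, ωT=2.094214, cosh=4.121111, sinh=3.997944; start (x,ẋ)=(0.064400, 0.309400) → end (x,ẋ)=(0.513743, 1.435010)
phase 2: p=0.4170, T=0.348, ωT=1.054684, cosh=1.609685, sinh=1.261382; start (x,ẋ)=(0.513743, 1.435010) → end (x,ẋ)=(1.169980, 2.679751)
phase 3: p=0.7426, T=0.308, ωT=0.933456, cosh=1.468238, sinh=1.075045; start (x,ẋ)=(1.169980, 2.679751) → end (x,ẋ)=(2.320652, 5.326973)

1 0.6910 0.5137 1.4350
2 1.0390 1.1700 2.6798
3 1.3470 2.3207 5.3270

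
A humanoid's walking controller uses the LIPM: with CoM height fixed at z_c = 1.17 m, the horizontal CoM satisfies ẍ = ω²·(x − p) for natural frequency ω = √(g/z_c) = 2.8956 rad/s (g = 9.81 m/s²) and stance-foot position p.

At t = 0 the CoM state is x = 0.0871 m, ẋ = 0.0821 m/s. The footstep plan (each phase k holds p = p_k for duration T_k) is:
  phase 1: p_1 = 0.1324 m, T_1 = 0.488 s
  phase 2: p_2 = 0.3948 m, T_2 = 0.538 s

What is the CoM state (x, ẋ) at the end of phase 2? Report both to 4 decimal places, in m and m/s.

x = -0.4230, ẋ = -2.1972

phase 1: p=0.1324, T=0.488, ωT=1.413053, cosh=2.175939, sinh=1.932540; start (x,ẋ)=(0.087100, 0.082100) → end (x,ẋ)=(0.088624, -0.074848)
phase 2: p=0.3948, T=0.538, ωT=1.557833, cosh=2.479556, sinh=2.268964; start (x,ẋ)=(0.088624, -0.074848) → end (x,ẋ)=(-0.423031, -2.197170)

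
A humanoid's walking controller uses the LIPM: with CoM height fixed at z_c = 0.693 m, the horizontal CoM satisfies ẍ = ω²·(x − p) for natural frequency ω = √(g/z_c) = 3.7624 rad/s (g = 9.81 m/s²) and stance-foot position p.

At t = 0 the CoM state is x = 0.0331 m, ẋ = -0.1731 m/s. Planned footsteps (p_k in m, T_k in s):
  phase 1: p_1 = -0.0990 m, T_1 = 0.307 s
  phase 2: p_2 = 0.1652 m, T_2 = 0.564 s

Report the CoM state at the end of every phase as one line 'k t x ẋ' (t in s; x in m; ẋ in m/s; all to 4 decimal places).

phase 1: p=-0.0990, T=0.307, ωT=1.155057, cosh=1.744622, sinh=1.429582; start (x,ẋ)=(0.033100, -0.173100) → end (x,ẋ)=(0.065693, 0.408527)
phase 2: p=0.1652, T=0.564, ωT=2.121994, cosh=4.233778, sinh=4.113985; start (x,ẋ)=(0.065693, 0.408527) → end (x,ẋ)=(0.190610, 0.189390)

1 0.3070 0.0657 0.4085
2 0.8710 0.1906 0.1894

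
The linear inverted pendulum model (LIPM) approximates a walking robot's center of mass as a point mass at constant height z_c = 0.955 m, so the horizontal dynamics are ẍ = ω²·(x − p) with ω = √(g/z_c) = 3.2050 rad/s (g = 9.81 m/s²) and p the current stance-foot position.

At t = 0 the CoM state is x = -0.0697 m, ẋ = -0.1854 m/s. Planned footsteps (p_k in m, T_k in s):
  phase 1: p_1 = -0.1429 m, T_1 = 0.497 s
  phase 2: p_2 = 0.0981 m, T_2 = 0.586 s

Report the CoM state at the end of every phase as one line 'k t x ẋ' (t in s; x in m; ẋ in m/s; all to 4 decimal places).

phase 1: p=-0.1429, T=0.497, ωT=1.592885, cosh=2.560627, sinh=2.357289; start (x,ẋ)=(-0.069700, -0.185400) → end (x,ẋ)=(-0.091824, 0.078294)
phase 2: p=0.0981, T=0.586, ωT=1.878130, cosh=3.347068, sinh=3.194193; start (x,ẋ)=(-0.091824, 0.078294) → end (x,ẋ)=(-0.459560, -1.682275)

1 0.4970 -0.0918 0.0783
2 1.0830 -0.4596 -1.6823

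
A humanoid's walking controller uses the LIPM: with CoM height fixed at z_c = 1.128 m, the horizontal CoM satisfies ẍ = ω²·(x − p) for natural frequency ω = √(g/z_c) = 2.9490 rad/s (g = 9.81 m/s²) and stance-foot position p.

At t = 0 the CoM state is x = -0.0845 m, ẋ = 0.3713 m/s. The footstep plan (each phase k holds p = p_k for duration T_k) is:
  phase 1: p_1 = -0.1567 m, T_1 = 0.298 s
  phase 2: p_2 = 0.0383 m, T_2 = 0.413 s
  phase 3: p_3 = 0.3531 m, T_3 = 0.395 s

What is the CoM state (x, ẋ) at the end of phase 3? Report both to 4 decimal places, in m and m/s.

phase 1: p=-0.1567, T=0.298, ωT=0.878802, cosh=1.411647, sinh=0.996367; start (x,ẋ)=(-0.084500, 0.371300) → end (x,ẋ)=(0.070670, 0.736289)
phase 2: p=0.0383, T=0.413, ωT=1.217937, cosh=1.838024, sinh=1.542184; start (x,ẋ)=(0.070670, 0.736289) → end (x,ẋ)=(0.482841, 1.500533)
phase 3: p=0.3531, T=0.395, ωT=1.164855, cosh=1.758713, sinh=1.446745; start (x,ẋ)=(0.482841, 1.500533) → end (x,ẋ)=(1.317421, 3.192541)

x = 1.3174, ẋ = 3.1925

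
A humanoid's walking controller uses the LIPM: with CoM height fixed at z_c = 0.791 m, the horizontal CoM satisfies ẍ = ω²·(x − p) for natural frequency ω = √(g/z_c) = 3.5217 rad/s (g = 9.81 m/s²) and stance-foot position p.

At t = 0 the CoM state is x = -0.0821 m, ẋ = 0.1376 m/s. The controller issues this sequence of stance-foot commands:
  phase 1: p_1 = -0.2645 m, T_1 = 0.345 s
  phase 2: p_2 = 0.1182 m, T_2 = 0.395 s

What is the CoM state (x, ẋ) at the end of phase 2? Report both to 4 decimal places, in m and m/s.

x = 0.8068, ẋ = 2.7231

phase 1: p=-0.2645, T=0.345, ωT=1.214986, cosh=1.833481, sinh=1.536767; start (x,ẋ)=(-0.082100, 0.137600) → end (x,ẋ)=(0.129972, 1.239442)
phase 2: p=0.1182, T=0.395, ωT=1.391072, cosh=2.133981, sinh=1.885173; start (x,ẋ)=(0.129972, 1.239442) → end (x,ẋ)=(0.806796, 2.723098)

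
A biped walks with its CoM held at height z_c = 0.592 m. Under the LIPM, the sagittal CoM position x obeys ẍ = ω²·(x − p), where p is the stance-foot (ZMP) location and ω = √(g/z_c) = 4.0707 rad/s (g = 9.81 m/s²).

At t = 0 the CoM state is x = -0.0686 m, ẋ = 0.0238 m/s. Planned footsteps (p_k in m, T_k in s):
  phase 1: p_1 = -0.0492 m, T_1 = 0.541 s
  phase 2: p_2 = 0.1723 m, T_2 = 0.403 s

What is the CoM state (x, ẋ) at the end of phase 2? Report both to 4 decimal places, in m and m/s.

phase 1: p=-0.0492, T=0.541, ωT=2.202249, cosh=4.577943, sinh=4.467388; start (x,ẋ)=(-0.068600, 0.023800) → end (x,ẋ)=(-0.111893, -0.243842)
phase 2: p=0.1723, T=0.403, ωT=1.640492, cosh=2.675796, sinh=2.481911; start (x,ẋ)=(-0.111893, -0.243842) → end (x,ẋ)=(-0.736812, -3.523703)

x = -0.7368, ẋ = -3.5237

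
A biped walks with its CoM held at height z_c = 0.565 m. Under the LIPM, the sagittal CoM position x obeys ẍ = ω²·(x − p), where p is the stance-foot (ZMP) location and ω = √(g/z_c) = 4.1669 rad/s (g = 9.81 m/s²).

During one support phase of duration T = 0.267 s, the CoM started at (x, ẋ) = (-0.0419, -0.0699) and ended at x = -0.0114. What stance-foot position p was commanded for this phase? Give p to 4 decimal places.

ωT = 4.1669·0.267 = 1.112562; cosh(ωT) = 1.685429, sinh(ωT) = 1.356714
x(T) = p + (x₀−p)·cosh(ωT) + (ẋ₀/ω)·sinh(ωT) ⇒ p·(1 − cosh) = x(T) − x₀·cosh − (ẋ₀/ω)·sinh
numerator   = -0.0114 − (-0.0419)·1.685429 − (-0.0699/4.1669)·1.356714 = 0.081978
denominator = 1 − 1.685429 = -0.685429
p = 0.081978 / -0.685429 = -0.1196

p = -0.1196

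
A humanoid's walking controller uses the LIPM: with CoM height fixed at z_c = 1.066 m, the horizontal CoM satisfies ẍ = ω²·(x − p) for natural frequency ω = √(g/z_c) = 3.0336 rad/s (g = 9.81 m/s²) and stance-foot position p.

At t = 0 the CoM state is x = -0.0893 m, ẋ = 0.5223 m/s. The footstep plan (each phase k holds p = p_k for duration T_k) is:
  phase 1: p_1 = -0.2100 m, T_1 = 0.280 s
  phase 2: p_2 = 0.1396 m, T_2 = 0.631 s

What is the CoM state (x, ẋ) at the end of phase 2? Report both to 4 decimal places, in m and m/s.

x = 1.2488, ẋ = 3.5312

phase 1: p=-0.2100, T=0.280, ωT=0.849408, cosh=1.382965, sinh=0.955297; start (x,ẋ)=(-0.089300, 0.522300) → end (x,ẋ)=(0.121399, 1.072110)
phase 2: p=0.1396, T=0.631, ωT=1.914202, cosh=3.464491, sinh=3.317031; start (x,ẋ)=(0.121399, 1.072110) → end (x,ẋ)=(1.248821, 3.531167)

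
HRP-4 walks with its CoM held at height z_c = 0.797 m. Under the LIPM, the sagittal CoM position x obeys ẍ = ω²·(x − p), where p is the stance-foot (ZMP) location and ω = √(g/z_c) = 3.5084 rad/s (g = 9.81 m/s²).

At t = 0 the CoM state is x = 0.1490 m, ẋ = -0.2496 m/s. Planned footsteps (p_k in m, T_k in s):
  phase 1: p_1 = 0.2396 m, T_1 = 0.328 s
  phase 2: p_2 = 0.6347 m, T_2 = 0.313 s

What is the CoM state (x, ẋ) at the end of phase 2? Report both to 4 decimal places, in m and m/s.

phase 1: p=0.2396, T=0.328, ωT=1.150755, cosh=1.738488, sinh=1.422091; start (x,ẋ)=(0.149000, -0.249600) → end (x,ẋ)=(-0.019080, -0.885954)
phase 2: p=0.6347, T=0.313, ωT=1.098129, cosh=1.666023, sinh=1.332528; start (x,ẋ)=(-0.019080, -0.885954) → end (x,ẋ)=(-0.791007, -4.532467)

x = -0.7910, ẋ = -4.5325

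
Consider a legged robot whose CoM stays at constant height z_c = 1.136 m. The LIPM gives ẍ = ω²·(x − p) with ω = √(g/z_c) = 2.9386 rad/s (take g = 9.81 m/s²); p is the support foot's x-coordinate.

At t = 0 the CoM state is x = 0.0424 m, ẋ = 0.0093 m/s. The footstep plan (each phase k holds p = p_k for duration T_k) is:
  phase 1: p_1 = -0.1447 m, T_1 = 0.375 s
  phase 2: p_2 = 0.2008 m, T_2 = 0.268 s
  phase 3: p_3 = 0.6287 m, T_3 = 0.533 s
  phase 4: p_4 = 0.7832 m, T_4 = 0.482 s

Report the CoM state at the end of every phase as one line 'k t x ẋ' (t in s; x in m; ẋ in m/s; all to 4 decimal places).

phase 1: p=-0.1447, T=0.375, ωT=1.101975, cosh=1.671160, sinh=1.338945; start (x,ẋ)=(0.042400, 0.009300) → end (x,ẋ)=(0.172211, 0.751710)
phase 2: p=0.2008, T=0.268, ωT=0.787545, cosh=1.326477, sinh=0.871516; start (x,ẋ)=(0.172211, 0.751710) → end (x,ẋ)=(0.385817, 0.923910)
phase 3: p=0.6287, T=0.533, ωT=1.566274, cosh=2.498796, sinh=2.289975; start (x,ẋ)=(0.385817, 0.923910) → end (x,ẋ)=(0.741763, 0.674223)
phase 4: p=0.7832, T=0.482, ωT=1.416405, cosh=2.182430, sinh=1.939845; start (x,ẋ)=(0.741763, 0.674223) → end (x,ẋ)=(1.137838, 1.235233)

1 0.3750 0.1722 0.7517
2 0.6430 0.3858 0.9239
3 1.1760 0.7418 0.6742
4 1.6580 1.1378 1.2352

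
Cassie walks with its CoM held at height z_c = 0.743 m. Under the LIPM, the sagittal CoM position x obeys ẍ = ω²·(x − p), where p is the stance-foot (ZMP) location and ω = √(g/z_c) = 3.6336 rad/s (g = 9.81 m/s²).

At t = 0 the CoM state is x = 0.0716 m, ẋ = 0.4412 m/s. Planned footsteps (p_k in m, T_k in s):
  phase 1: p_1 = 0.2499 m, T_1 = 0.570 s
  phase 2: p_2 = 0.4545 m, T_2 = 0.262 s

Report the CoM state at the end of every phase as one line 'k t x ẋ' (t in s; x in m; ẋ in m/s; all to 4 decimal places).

phase 1: p=0.2499, T=0.570, ωT=2.071152, cosh=4.029999, sinh=3.903959; start (x,ẋ)=(0.071600, 0.441200) → end (x,ẋ)=(0.005379, -0.751225)
phase 2: p=0.4545, T=0.262, ωT=0.952003, cosh=1.488431, sinh=1.102464; start (x,ẋ)=(0.005379, -0.751225) → end (x,ẋ)=(-0.441914, -2.917288)

1 0.5700 0.0054 -0.7512
2 0.8320 -0.4419 -2.9173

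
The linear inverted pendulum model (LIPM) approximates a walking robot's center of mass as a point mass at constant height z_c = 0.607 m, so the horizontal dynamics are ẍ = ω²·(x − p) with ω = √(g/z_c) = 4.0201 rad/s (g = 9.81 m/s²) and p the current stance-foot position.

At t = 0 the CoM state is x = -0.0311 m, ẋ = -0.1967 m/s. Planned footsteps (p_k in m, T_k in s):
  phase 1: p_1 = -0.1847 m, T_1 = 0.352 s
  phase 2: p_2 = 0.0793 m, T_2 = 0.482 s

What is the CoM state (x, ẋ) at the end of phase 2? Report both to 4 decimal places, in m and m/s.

phase 1: p=-0.1847, T=0.352, ωT=1.415075, cosh=2.179852, sinh=1.936944; start (x,ẋ)=(-0.031100, -0.196700) → end (x,ẋ)=(0.055352, 0.767262)
phase 2: p=0.0793, T=0.482, ωT=1.937688, cosh=3.543359, sinh=3.399323; start (x,ẋ)=(0.055352, 0.767262) → end (x,ẋ)=(0.643227, 2.391423)

x = 0.6432, ẋ = 2.3914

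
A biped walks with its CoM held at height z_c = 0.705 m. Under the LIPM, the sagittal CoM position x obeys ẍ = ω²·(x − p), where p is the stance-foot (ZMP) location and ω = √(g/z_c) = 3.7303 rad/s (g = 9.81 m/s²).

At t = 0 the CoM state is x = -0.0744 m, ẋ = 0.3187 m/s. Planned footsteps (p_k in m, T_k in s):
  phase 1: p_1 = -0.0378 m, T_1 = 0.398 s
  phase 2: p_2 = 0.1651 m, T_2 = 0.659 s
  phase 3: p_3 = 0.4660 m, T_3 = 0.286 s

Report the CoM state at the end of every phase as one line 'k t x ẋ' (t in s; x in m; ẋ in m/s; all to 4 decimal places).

phase 1: p=-0.0378, T=0.398, ωT=1.484659, cosh=2.320021, sinh=2.093441; start (x,ẋ)=(-0.074400, 0.318700) → end (x,ẋ)=(0.056141, 0.453575)
phase 2: p=0.1651, T=0.659, ωT=2.458268, cosh=5.885068, sinh=5.799485; start (x,ẋ)=(0.056141, 0.453575) → end (x,ẋ)=(0.229043, 0.312131)
phase 3: p=0.4660, T=0.286, ωT=1.066866, cosh=1.625171, sinh=1.281086; start (x,ẋ)=(0.229043, 0.312131) → end (x,ẋ)=(0.188099, -0.625112)

1 0.3980 0.0561 0.4536
2 1.0570 0.2290 0.3121
3 1.3430 0.1881 -0.6251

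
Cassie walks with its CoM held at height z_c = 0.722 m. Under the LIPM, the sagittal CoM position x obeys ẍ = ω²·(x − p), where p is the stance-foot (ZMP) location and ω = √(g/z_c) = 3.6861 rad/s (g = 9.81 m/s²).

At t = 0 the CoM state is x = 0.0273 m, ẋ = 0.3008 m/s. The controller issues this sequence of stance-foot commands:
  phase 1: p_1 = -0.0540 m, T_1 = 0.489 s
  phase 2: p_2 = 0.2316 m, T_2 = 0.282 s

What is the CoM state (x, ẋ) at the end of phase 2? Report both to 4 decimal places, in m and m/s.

phase 1: p=-0.0540, T=0.489, ωT=1.802503, cosh=3.114847, sinh=2.949961; start (x,ẋ)=(0.027300, 0.300800) → end (x,ẋ)=(0.439965, 1.820990)
phase 2: p=0.2316, T=0.282, ωT=1.039480, cosh=1.590693, sinh=1.237054; start (x,ẋ)=(0.439965, 1.820990) → end (x,ẋ)=(1.174169, 3.846761)

x = 1.1742, ẋ = 3.8468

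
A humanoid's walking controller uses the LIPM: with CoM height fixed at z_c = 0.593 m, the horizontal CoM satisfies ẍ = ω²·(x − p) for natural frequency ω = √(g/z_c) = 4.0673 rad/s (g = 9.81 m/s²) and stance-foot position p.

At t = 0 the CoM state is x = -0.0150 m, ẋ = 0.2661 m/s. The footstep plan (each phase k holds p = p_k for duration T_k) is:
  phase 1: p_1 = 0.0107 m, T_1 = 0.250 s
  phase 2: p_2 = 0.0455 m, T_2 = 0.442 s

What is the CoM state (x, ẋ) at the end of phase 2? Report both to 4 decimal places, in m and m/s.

x = 0.2663, ẋ = 0.9436

phase 1: p=0.0107, T=0.250, ωT=1.016825, cosh=1.563073, sinh=1.201331; start (x,ẋ)=(-0.015000, 0.266100) → end (x,ẋ)=(0.049125, 0.290359)
phase 2: p=0.0455, T=0.442, ωT=1.797747, cosh=3.100851, sinh=2.935179; start (x,ẋ)=(0.049125, 0.290359) → end (x,ẋ)=(0.266280, 0.943639)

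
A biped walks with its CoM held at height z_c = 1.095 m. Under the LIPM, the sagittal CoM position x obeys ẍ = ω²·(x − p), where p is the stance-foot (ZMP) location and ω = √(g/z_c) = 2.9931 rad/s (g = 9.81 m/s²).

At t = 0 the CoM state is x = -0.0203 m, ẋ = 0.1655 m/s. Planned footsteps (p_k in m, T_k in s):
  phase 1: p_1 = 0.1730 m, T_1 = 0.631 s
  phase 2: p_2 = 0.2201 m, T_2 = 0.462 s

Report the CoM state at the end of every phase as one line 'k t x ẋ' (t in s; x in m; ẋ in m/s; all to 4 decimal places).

phase 1: p=0.1730, T=0.631, ωT=1.888646, cosh=3.380845, sinh=3.229568; start (x,ẋ)=(-0.020300, 0.165500) → end (x,ẋ)=(-0.301942, -1.308989)
phase 2: p=0.2201, T=0.462, ωT=1.382812, cosh=2.118484, sinh=1.867612; start (x,ẋ)=(-0.301942, -1.308989) → end (x,ẋ)=(-1.702611, -5.691261)

1 0.6310 -0.3019 -1.3090
2 1.0930 -1.7026 -5.6913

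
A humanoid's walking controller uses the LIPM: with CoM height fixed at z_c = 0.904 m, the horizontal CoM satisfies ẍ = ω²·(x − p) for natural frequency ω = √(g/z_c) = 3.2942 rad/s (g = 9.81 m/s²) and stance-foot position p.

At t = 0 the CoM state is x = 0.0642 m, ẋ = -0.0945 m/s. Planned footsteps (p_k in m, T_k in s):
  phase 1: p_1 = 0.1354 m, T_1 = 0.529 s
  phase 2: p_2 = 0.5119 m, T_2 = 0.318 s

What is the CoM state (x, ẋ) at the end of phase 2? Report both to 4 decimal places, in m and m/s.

x = -0.9054, ẋ = -4.2251

phase 1: p=0.1354, T=0.529, ωT=1.742632, cosh=2.943708, sinh=2.768649; start (x,ẋ)=(0.064200, -0.094500) → end (x,ẋ)=(-0.153616, -0.927559)
phase 2: p=0.5119, T=0.318, ωT=1.047556, cosh=1.600734, sinh=1.249940; start (x,ẋ)=(-0.153616, -0.927559) → end (x,ẋ)=(-0.905364, -4.225071)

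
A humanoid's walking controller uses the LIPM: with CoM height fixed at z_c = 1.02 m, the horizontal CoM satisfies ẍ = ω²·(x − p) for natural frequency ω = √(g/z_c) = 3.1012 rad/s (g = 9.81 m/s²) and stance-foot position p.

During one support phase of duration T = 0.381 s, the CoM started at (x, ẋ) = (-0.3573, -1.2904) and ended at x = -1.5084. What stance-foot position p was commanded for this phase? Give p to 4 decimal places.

p = 0.3282

ωT = 3.1012·0.381 = 1.181557; cosh(ωT) = 1.783123, sinh(ωT) = 1.476323
x(T) = p + (x₀−p)·cosh(ωT) + (ẋ₀/ω)·sinh(ωT) ⇒ p·(1 − cosh) = x(T) − x₀·cosh − (ẋ₀/ω)·sinh
numerator   = -1.5084 − (-0.3573)·1.783123 − (-1.2904/3.1012)·1.476323 = -0.256997
denominator = 1 − 1.783123 = -0.783123
p = -0.256997 / -0.783123 = 0.3282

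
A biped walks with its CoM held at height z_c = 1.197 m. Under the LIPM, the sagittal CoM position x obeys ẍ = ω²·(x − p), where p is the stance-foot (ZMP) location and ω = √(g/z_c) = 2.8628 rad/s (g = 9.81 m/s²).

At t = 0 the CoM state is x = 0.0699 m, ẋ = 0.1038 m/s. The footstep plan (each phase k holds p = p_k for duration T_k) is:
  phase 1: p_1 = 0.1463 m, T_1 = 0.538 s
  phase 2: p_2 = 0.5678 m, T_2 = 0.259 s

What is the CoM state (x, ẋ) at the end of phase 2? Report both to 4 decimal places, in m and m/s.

phase 1: p=0.1463, T=0.538, ωT=1.540186, cosh=2.439900, sinh=2.225559; start (x,ẋ)=(0.069900, 0.103800) → end (x,ẋ)=(0.040586, -0.233508)
phase 2: p=0.5678, T=0.259, ωT=0.741465, cosh=1.287712, sinh=0.811297; start (x,ẋ)=(0.040586, -0.233508) → end (x,ẋ)=(-0.177274, -1.525187)

x = -0.1773, ẋ = -1.5252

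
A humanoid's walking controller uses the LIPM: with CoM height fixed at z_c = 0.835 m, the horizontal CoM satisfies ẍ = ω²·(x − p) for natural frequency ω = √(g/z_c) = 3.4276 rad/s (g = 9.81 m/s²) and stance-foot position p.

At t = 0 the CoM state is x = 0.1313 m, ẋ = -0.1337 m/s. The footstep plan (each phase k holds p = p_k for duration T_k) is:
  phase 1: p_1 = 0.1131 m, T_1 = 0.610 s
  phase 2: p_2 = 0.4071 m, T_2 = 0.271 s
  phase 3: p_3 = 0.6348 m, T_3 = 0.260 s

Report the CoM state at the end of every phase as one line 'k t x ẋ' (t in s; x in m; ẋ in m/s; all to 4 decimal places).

phase 1: p=0.1131, T=0.610, ωT=2.090836, cosh=4.107630, sinh=3.984047; start (x,ẋ)=(0.131300, -0.133700) → end (x,ẋ)=(0.032454, -0.300656)
phase 2: p=0.4071, T=0.271, ωT=0.928880, cosh=1.463334, sinh=1.068338; start (x,ẋ)=(0.032454, -0.300656) → end (x,ẋ)=(-0.234843, -1.811853)
phase 3: p=0.6348, T=0.260, ωT=0.891176, cosh=1.424084, sinh=1.013911; start (x,ẋ)=(-0.234843, -1.811853) → end (x,ẋ)=(-1.139605, -5.602485)

1 0.6100 0.0325 -0.3007
2 0.8810 -0.2348 -1.8119
3 1.1410 -1.1396 -5.6025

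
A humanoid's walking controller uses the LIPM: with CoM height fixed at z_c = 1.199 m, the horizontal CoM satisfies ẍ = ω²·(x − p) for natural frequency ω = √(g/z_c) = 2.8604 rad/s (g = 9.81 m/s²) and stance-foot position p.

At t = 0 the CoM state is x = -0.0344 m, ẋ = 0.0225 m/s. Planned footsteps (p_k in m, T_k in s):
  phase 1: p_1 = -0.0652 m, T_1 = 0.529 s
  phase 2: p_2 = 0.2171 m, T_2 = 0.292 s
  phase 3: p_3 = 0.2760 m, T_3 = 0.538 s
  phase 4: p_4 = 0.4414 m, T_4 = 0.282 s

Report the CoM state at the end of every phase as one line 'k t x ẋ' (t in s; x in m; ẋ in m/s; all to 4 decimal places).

phase 1: p=-0.0652, T=0.529, ωT=1.513152, cosh=2.380617, sinh=2.160402; start (x,ẋ)=(-0.034400, 0.022500) → end (x,ẋ)=(0.025117, 0.243896)
phase 2: p=0.2171, T=0.292, ωT=0.835237, cosh=1.369566, sinh=0.935794; start (x,ẋ)=(0.025117, 0.243896) → end (x,ẋ)=(0.033958, -0.179858)
phase 3: p=0.2760, T=0.538, ωT=1.538895, cosh=2.437029, sinh=2.222411; start (x,ẋ)=(0.033958, -0.179858) → end (x,ẋ)=(-0.453605, -1.976976)
phase 4: p=0.4414, T=0.282, ωT=0.806633, cosh=1.343355, sinh=0.896997; start (x,ẋ)=(-0.453605, -1.976976) → end (x,ẋ)=(-1.380872, -4.952158)

1 0.5290 0.0251 0.2439
2 0.8210 0.0340 -0.1799
3 1.3590 -0.4536 -1.9770
4 1.6410 -1.3809 -4.9522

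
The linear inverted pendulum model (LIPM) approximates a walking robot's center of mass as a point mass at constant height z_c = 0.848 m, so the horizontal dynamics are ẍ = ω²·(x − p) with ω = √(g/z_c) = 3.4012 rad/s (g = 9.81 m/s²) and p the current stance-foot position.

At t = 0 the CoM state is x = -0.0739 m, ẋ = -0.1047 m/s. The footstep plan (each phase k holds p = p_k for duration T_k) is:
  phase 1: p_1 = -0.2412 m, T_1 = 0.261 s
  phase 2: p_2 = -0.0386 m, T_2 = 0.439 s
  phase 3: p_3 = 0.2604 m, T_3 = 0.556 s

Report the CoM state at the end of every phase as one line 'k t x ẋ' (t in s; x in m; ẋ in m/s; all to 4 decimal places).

1 0.2610 -0.0346 0.4254
2 0.7000 0.2351 1.0233
3 1.2560 1.1486 3.1885

phase 1: p=-0.2412, T=0.261, ωT=0.887713, cosh=1.420582, sinh=1.008986; start (x,ẋ)=(-0.073900, -0.104700) → end (x,ẋ)=(-0.034597, 0.425399)
phase 2: p=-0.0386, T=0.439, ωT=1.493127, cosh=2.337830, sinh=2.113161; start (x,ẋ)=(-0.034597, 0.425399) → end (x,ẋ)=(0.235059, 1.023284)
phase 3: p=0.2604, T=0.556, ωT=1.891067, cosh=3.388674, sinh=3.237763; start (x,ẋ)=(0.235059, 1.023284) → end (x,ẋ)=(1.148641, 3.188516)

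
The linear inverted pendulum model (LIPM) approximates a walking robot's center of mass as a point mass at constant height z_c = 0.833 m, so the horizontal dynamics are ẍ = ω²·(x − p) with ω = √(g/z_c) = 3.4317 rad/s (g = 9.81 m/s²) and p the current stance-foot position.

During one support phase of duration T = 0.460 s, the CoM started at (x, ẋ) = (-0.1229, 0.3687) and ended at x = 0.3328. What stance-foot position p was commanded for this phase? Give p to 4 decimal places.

p = -0.2580

ωT = 3.4317·0.460 = 1.578582; cosh(ωT) = 2.527172, sinh(ωT) = 2.320904
x(T) = p + (x₀−p)·cosh(ωT) + (ẋ₀/ω)·sinh(ωT) ⇒ p·(1 − cosh) = x(T) − x₀·cosh − (ẋ₀/ω)·sinh
numerator   = 0.3328 − (-0.1229)·2.527172 − (0.3687/3.4317)·2.320904 = 0.394033
denominator = 1 − 2.527172 = -1.527172
p = 0.394033 / -1.527172 = -0.2580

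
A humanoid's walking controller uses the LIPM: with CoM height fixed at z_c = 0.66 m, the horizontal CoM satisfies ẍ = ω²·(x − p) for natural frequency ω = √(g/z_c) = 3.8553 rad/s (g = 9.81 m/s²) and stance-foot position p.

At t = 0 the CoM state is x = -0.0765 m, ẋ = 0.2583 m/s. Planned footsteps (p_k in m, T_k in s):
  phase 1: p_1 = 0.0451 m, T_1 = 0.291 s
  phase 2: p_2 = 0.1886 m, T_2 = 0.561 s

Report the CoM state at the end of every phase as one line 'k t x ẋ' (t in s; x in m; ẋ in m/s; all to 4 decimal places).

1 0.2910 -0.0694 -0.2048
2 0.8520 -1.1761 -5.1703

phase 1: p=0.0451, T=0.291, ωT=1.121892, cosh=1.698161, sinh=1.372498; start (x,ẋ)=(-0.076500, 0.258300) → end (x,ẋ)=(-0.069441, -0.204798)
phase 2: p=0.1886, T=0.561, ωT=2.162823, cosh=4.405327, sinh=4.290327; start (x,ẋ)=(-0.069441, -0.204798) → end (x,ẋ)=(-1.176062, -5.170327)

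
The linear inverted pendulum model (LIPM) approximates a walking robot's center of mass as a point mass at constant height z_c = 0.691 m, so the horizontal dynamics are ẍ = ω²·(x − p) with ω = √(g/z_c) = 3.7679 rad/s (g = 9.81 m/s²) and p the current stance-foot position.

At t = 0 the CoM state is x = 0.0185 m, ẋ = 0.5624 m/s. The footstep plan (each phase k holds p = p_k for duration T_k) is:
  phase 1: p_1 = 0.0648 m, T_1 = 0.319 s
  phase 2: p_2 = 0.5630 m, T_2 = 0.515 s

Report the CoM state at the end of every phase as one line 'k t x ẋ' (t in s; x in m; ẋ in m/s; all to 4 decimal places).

1 0.3190 0.2067 0.7560
2 0.8340 -0.0189 -1.8913

phase 1: p=0.0648, T=0.319, ωT=1.201960, cosh=1.813618, sinh=1.513013; start (x,ẋ)=(0.018500, 0.562400) → end (x,ẋ)=(0.206663, 0.756028)
phase 2: p=0.5630, T=0.515, ωT=1.940469, cosh=3.552824, sinh=3.409188; start (x,ẋ)=(0.206663, 0.756028) → end (x,ẋ)=(-0.018950, -1.891283)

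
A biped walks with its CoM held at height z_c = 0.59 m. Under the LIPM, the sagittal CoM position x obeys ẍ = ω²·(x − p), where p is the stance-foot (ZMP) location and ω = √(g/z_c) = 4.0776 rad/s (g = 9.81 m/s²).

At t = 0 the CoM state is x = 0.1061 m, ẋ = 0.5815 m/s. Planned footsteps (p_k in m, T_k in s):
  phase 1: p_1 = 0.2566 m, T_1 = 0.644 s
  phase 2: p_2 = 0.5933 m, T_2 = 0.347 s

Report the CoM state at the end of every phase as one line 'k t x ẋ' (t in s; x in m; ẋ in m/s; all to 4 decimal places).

1 0.6440 0.1915 -0.1791
2 0.9910 -0.3676 -3.5635

phase 1: p=0.2566, T=0.644, ωT=2.625974, cosh=6.945201, sinh=6.872831; start (x,ẋ)=(0.106100, 0.581500) → end (x,ẋ)=(0.191471, -0.179077)
phase 2: p=0.5933, T=0.347, ωT=1.414927, cosh=2.179565, sinh=1.936622; start (x,ẋ)=(0.191471, -0.179077) → end (x,ẋ)=(-0.367564, -3.563462)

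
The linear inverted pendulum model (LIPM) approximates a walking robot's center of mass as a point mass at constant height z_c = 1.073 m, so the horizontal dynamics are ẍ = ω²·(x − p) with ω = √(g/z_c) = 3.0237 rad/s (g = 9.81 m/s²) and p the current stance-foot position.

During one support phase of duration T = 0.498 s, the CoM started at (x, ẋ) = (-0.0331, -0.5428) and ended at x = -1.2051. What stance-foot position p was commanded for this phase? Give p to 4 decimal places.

p = 0.5438

ωT = 3.0237·0.498 = 1.505803; cosh(ωT) = 2.364805, sinh(ωT) = 2.142965
x(T) = p + (x₀−p)·cosh(ωT) + (ẋ₀/ω)·sinh(ωT) ⇒ p·(1 − cosh) = x(T) − x₀·cosh − (ẋ₀/ω)·sinh
numerator   = -1.2051 − (-0.0331)·2.364805 − (-0.5428/3.0237)·2.142965 = -0.742130
denominator = 1 − 2.364805 = -1.364805
p = -0.742130 / -1.364805 = 0.5438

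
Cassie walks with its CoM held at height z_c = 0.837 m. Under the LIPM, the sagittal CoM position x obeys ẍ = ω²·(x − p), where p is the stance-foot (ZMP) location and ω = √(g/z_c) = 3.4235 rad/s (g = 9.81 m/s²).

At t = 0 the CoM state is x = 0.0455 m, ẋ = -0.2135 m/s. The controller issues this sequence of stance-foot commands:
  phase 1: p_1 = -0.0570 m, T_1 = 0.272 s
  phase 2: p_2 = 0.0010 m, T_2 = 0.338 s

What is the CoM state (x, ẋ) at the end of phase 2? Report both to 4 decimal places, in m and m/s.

x = 0.0718, ẋ = 0.2350

phase 1: p=-0.0570, T=0.272, ωT=0.931192, cosh=1.465808, sinh=1.071724; start (x,ẋ)=(0.045500, -0.213500) → end (x,ẋ)=(0.026409, 0.063127)
phase 2: p=0.0010, T=0.338, ωT=1.157143, cosh=1.747608, sinh=1.433225; start (x,ẋ)=(0.026409, 0.063127) → end (x,ẋ)=(0.071833, 0.234996)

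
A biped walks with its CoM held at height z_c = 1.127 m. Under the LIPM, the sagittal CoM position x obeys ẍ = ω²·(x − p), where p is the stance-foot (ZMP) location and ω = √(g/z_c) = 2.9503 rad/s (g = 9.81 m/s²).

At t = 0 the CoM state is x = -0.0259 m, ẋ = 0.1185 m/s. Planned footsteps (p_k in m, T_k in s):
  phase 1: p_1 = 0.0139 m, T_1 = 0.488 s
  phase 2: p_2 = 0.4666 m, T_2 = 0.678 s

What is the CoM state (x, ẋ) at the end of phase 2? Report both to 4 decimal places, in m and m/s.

phase 1: p=0.0139, T=0.488, ωT=1.439746, cosh=2.228307, sinh=1.991319; start (x,ẋ)=(-0.025900, 0.118500) → end (x,ẋ)=(0.005196, 0.030230)
phase 2: p=0.4666, T=0.678, ωT=2.000303, cosh=3.763296, sinh=3.628002; start (x,ẋ)=(0.005196, 0.030230) → end (x,ẋ)=(-1.232628, -4.824969)

x = -1.2326, ẋ = -4.8250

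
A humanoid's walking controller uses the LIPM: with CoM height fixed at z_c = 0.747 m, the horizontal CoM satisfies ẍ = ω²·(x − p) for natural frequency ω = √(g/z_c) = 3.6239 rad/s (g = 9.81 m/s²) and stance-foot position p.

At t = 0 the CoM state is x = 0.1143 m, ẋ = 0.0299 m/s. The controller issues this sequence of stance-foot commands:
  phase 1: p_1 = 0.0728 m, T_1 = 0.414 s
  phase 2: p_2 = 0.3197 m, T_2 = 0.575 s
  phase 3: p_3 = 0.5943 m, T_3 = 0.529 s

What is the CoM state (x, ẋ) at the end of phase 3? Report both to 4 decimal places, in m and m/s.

phase 1: p=0.0728, T=0.414, ωT=1.500295, cosh=2.353037, sinh=2.129973; start (x,ẋ)=(0.114300, 0.029900) → end (x,ẋ)=(0.188025, 0.390686)
phase 2: p=0.3197, T=0.575, ωT=2.083742, cosh=4.079473, sinh=3.955009; start (x,ẋ)=(0.188025, 0.390686) → end (x,ẋ)=(0.208918, -0.293446)
phase 3: p=0.5943, T=0.529, ωT=1.917043, cosh=3.473930, sinh=3.326889; start (x,ẋ)=(0.208918, -0.293446) → end (x,ẋ)=(-1.013886, -5.665697)

x = -1.0139, ẋ = -5.6657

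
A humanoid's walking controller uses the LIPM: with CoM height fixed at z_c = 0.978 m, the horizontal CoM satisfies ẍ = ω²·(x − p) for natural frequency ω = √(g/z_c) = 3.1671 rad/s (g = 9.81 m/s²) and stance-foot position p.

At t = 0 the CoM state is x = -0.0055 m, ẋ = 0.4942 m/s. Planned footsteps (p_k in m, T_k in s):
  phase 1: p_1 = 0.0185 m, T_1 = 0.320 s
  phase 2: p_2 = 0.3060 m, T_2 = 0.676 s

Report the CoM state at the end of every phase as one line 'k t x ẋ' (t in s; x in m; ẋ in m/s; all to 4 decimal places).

1 0.3200 0.1677 0.6796
2 0.9960 0.6098 1.0935

phase 1: p=0.0185, T=0.320, ωT=1.013472, cosh=1.559053, sinh=1.196097; start (x,ẋ)=(-0.005500, 0.494200) → end (x,ẋ)=(0.167724, 0.679568)
phase 2: p=0.3060, T=0.676, ωT=2.140960, cosh=4.312570, sinh=4.195028; start (x,ẋ)=(0.167724, 0.679568) → end (x,ẋ)=(0.609806, 1.093539)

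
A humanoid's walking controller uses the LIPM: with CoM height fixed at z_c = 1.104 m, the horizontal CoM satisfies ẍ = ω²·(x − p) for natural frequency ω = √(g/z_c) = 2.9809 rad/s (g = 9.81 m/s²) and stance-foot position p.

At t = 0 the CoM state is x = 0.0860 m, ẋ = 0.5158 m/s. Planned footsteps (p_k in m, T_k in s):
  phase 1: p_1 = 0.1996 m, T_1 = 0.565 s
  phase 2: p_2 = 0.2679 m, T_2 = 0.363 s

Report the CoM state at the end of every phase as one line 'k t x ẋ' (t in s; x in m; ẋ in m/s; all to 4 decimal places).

1 0.5650 0.3331 0.5566
2 0.9280 0.6190 1.1694

phase 1: p=0.1996, T=0.565, ωT=1.684208, cosh=2.786888, sinh=2.601297; start (x,ẋ)=(0.086000, 0.515800) → end (x,ẋ)=(0.333125, 0.556599)
phase 2: p=0.2679, T=0.363, ωT=1.082067, cosh=1.644833, sinh=1.305939; start (x,ẋ)=(0.333125, 0.556599) → end (x,ẋ)=(0.619031, 1.169425)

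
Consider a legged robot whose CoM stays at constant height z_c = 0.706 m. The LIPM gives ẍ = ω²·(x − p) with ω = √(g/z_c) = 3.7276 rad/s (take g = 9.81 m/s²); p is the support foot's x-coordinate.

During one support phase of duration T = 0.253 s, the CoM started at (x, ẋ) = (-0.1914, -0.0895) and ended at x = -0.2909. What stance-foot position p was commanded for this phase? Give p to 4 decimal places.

ωT = 3.7276·0.253 = 0.943083; cosh(ωT) = 1.478655, sinh(ωT) = 1.089230
x(T) = p + (x₀−p)·cosh(ωT) + (ẋ₀/ω)·sinh(ωT) ⇒ p·(1 − cosh) = x(T) − x₀·cosh − (ẋ₀/ω)·sinh
numerator   = -0.2909 − (-0.1914)·1.478655 − (-0.0895/3.7276)·1.089230 = 0.018267
denominator = 1 − 1.478655 = -0.478655
p = 0.018267 / -0.478655 = -0.0382

p = -0.0382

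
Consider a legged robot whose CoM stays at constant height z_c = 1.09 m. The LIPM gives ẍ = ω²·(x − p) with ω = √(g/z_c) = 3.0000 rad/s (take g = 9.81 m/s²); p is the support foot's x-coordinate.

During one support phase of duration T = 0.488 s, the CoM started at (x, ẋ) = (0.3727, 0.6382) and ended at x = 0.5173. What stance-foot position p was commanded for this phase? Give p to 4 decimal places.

ωT = 3.0000·0.488 = 1.464000; cosh(ωT) = 2.277264, sinh(ωT) = 2.045954
x(T) = p + (x₀−p)·cosh(ωT) + (ẋ₀/ω)·sinh(ωT) ⇒ p·(1 − cosh) = x(T) − x₀·cosh − (ẋ₀/ω)·sinh
numerator   = 0.5173 − (0.3727)·2.277264 − (0.6382/3.0000)·2.045954 = -0.766679
denominator = 1 − 2.277264 = -1.277264
p = -0.766679 / -1.277264 = 0.6003

p = 0.6003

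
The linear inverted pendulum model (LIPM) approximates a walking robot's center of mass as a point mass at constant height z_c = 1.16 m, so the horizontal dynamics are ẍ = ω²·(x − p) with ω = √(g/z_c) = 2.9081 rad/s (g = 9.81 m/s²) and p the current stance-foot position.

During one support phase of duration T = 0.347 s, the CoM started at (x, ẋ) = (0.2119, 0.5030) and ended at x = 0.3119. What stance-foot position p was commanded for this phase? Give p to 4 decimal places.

ωT = 2.9081·0.347 = 1.009111; cosh(ωT) = 1.553852, sinh(ωT) = 1.189309
x(T) = p + (x₀−p)·cosh(ωT) + (ẋ₀/ω)·sinh(ωT) ⇒ p·(1 − cosh) = x(T) − x₀·cosh − (ẋ₀/ω)·sinh
numerator   = 0.3119 − (0.2119)·1.553852 − (0.5030/2.9081)·1.189309 = -0.223070
denominator = 1 − 1.553852 = -0.553852
p = -0.223070 / -0.553852 = 0.4028

p = 0.4028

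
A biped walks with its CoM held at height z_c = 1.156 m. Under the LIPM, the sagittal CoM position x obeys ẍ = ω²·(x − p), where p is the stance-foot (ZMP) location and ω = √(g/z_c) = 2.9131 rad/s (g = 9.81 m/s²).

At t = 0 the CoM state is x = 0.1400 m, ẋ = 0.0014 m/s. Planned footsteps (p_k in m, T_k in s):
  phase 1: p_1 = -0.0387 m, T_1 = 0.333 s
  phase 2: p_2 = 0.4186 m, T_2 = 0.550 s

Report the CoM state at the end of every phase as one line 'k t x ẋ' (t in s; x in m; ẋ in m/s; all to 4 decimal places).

phase 1: p=-0.0387, T=0.333, ωT=0.970062, cosh=1.508584, sinh=1.129525; start (x,ẋ)=(0.140000, 0.001400) → end (x,ẋ)=(0.231427, 0.590110)
phase 2: p=0.4186, T=0.550, ωT=1.602205, cosh=2.582709, sinh=2.381257; start (x,ẋ)=(0.231427, 0.590110) → end (x,ẋ)=(0.417560, 0.225691)

1 0.3330 0.2314 0.5901
2 0.8830 0.4176 0.2257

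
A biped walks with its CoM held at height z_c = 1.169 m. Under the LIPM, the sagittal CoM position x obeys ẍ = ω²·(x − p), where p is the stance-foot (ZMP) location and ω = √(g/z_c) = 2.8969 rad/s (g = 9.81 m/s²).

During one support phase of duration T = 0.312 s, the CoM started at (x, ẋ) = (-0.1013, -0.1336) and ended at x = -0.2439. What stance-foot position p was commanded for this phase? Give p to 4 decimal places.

p = 0.1161

ωT = 2.8969·0.312 = 0.903833; cosh(ωT) = 1.437031, sinh(ωT) = 1.032017
x(T) = p + (x₀−p)·cosh(ωT) + (ẋ₀/ω)·sinh(ωT) ⇒ p·(1 − cosh) = x(T) − x₀·cosh − (ẋ₀/ω)·sinh
numerator   = -0.2439 − (-0.1013)·1.437031 − (-0.1336/2.8969)·1.032017 = -0.050734
denominator = 1 − 1.437031 = -0.437031
p = -0.050734 / -0.437031 = 0.1161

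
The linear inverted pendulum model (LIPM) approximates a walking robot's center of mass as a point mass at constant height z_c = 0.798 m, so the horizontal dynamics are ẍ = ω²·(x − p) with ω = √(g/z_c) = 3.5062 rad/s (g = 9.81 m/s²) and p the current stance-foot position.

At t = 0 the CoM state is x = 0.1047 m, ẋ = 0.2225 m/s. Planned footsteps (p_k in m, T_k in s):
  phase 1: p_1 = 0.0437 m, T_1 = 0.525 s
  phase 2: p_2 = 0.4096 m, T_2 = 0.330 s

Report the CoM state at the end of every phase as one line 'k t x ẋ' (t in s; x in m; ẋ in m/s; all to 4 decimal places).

phase 1: p=0.0437, T=0.525, ωT=1.840755, cosh=3.229996, sinh=3.071298; start (x,ẋ)=(0.104700, 0.222500) → end (x,ẋ)=(0.435631, 1.375558)
phase 2: p=0.4096, T=0.330, ωT=1.157046, cosh=1.747469, sinh=1.433055; start (x,ẋ)=(0.435631, 1.375558) → end (x,ẋ)=(1.017307, 2.534541)

1 0.5250 0.4356 1.3756
2 0.8550 1.0173 2.5345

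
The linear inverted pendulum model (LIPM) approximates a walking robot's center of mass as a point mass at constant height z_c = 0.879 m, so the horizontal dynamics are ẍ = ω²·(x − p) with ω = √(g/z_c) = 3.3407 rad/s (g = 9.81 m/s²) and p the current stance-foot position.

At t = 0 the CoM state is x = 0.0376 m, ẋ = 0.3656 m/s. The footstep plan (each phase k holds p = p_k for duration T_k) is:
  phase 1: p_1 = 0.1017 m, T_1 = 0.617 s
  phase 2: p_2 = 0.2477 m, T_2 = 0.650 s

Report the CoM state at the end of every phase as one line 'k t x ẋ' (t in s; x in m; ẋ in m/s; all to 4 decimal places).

1 0.6170 0.2687 0.6318
2 1.2670 1.1597 3.1109

phase 1: p=0.1017, T=0.617, ωT=2.061212, cosh=3.991392, sinh=3.864092; start (x,ẋ)=(0.037600, 0.365600) → end (x,ẋ)=(0.268731, 0.631801)
phase 2: p=0.2477, T=0.650, ωT=2.171455, cosh=4.442524, sinh=4.328513; start (x,ẋ)=(0.268731, 0.631801) → end (x,ẋ)=(1.159748, 3.110901)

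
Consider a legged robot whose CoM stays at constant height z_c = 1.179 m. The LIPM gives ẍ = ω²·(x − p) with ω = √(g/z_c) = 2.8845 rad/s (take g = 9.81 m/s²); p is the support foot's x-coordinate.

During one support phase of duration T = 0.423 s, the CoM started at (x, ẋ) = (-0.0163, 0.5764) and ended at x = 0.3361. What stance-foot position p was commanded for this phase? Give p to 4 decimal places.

p = -0.0679

ωT = 2.8845·0.423 = 1.220144; cosh(ωT) = 1.841431, sinh(ωT) = 1.546243
x(T) = p + (x₀−p)·cosh(ωT) + (ẋ₀/ω)·sinh(ωT) ⇒ p·(1 − cosh) = x(T) − x₀·cosh − (ẋ₀/ω)·sinh
numerator   = 0.3361 − (-0.0163)·1.841431 − (0.5764/2.8845)·1.546243 = 0.057135
denominator = 1 − 1.841431 = -0.841431
p = 0.057135 / -0.841431 = -0.0679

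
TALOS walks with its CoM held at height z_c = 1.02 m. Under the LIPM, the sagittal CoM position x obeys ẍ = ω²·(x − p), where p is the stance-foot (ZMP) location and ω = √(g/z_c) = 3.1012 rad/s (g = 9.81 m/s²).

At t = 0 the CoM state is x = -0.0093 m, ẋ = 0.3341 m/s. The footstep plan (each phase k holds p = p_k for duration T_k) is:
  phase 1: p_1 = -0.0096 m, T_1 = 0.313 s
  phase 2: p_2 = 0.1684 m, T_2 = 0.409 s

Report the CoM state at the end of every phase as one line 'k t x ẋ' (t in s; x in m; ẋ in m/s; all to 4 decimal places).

1 0.3130 0.1126 0.5053
2 0.7220 0.3282 0.6862

phase 1: p=-0.0096, T=0.313, ωT=0.970676, cosh=1.509277, sinh=1.130450; start (x,ẋ)=(-0.009300, 0.334100) → end (x,ẋ)=(0.112639, 0.505301)
phase 2: p=0.1684, T=0.409, ωT=1.268391, cosh=1.918205, sinh=1.636922; start (x,ẋ)=(0.112639, 0.505301) → end (x,ẋ)=(0.328155, 0.686205)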